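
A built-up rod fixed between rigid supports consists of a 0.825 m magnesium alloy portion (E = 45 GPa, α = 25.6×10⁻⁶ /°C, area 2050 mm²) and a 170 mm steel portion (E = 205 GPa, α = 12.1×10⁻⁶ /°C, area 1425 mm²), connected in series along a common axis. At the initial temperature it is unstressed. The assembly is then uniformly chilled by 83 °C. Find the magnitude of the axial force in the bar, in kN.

If the supports were absent, the total length change would be Σ αᵢΔT Lᵢ = 25.6×10⁻⁶×83×825 + 12.1×10⁻⁶×83×170 = 1.924 mm.
The walls prevent any net length change, so an axial force P (same in every segment) develops. Compatibility: P · Σ Lᵢ/(AᵢEᵢ) = δ_free.
The series flexibility is Σ Lᵢ/(AᵢEᵢ) = 825/(2050×45×10³) + 170/(1425×205×10³) = 9.525×10⁻⁶ mm/N.
So P = 1.924 / 9.525×10⁻⁶ = 202 kN, tensile.

P ≈ 202 kN (tensile)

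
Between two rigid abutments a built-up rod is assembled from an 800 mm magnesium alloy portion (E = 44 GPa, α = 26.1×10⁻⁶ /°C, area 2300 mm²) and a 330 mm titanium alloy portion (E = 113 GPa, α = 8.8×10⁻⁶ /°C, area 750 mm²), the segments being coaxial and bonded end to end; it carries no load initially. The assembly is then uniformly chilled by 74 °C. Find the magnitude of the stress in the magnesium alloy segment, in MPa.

Free thermal contraction of the whole bar: Σ αᵢΔT Lᵢ = 26.1×10⁻⁶×74×800 + 8.8×10⁻⁶×74×330 = 1.76 mm.
Since the ends are fixed, an axial force P builds up, equal in every segment, with P · Σ Lᵢ/(AᵢEᵢ) = δ_free.
The series flexibility is Σ Lᵢ/(AᵢEᵢ) = 800/(2300×44×10³) + 330/(750×113×10³) = 1.18×10⁻⁵ mm/N.
Hence P = δ_free / Σ(L/AE) = 1.76/1.18×10⁻⁵ = 149.2 kN (tensile).
σ_{magnesium alloy} = P / A = 149200 / 2300 = 64.86 MPa.

σ ≈ 64.9 MPa (tensile)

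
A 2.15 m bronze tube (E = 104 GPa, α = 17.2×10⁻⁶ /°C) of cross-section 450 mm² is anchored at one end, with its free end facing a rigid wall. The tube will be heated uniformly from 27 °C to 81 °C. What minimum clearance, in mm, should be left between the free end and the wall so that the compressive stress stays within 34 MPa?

g ≈ 1.29 mm

Free expansion if unrestrained: δ_free = αΔT L = 17.2×10⁻⁶ × 54 × 2150 = 1.997 mm.
A stress of 34 MPa corresponds to the wall pushing the tube back by σL/E = 34×2150/(104×10³) = 0.7029 mm.
The gap must absorb the remainder: g_min = 1.997 − 0.7029 = 1.294 mm.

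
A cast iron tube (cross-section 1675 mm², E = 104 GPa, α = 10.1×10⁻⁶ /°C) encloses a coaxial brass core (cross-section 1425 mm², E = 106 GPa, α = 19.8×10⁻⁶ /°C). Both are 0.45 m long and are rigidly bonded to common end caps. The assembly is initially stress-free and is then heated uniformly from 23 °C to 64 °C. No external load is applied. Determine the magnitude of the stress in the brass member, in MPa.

Equilibrium of a rigid end plate with no external load gives equal and opposite internal forces ±P in the two members. Since α_{brass} > α_{cast iron}, heating drives the brass into compression and the cast iron into tension.
Compatibility of the two members (thermal + elastic change equal): (α₁ − α₂)ΔT = P·[1/(A₁E₁) + 1/(A₂E₂)].
|α₁ − α₂|·ΔT = 9.7×10⁻⁶ × 41 = 0.0003977.
1/(A₁E₁) + 1/(A₂E₂) = 1/(1675×104×10³) + 1/(1425×106×10³) = 1.236×10⁻⁸ N⁻¹.
P = 0.0003977 / 1.236×10⁻⁸ = 32170 N = 32.17 kN.
σ_{brass} = P/A₂ = 32170/1425 = 22.58 MPa, compressive.

σ ≈ 22.6 MPa (compressive)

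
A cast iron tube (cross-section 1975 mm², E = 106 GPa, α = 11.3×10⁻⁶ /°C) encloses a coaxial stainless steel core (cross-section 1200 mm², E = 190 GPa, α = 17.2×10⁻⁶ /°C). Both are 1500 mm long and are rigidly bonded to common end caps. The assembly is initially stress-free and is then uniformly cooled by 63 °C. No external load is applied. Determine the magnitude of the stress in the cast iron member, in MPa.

The stainless steel has the larger α, so on cooling it would change length more than the cast iron if both were free. The rigid plates force a common final length, so the stainless steel is put into tension and the cast iron into compression, with equal and opposite forces P (no external load).
Setting the final lengths equal and cancelling L: (α₁ − α₂)ΔT = P/(A₁E₁) + P/(A₂E₂).
|α₁ − α₂|·ΔT = 5.9×10⁻⁶ × 63 = 0.0003717.
1/(A₁E₁) + 1/(A₂E₂) = 1/(1975×106×10³) + 1/(1200×190×10³) = 9.163×10⁻⁹ N⁻¹.
P = 0.0003717 / 9.163×10⁻⁹ = 40570 N = 40.57 kN.
σ_{cast iron} = P/A₁ = 40570/1975 = 20.54 MPa, compressive.

σ ≈ 20.5 MPa (compressive)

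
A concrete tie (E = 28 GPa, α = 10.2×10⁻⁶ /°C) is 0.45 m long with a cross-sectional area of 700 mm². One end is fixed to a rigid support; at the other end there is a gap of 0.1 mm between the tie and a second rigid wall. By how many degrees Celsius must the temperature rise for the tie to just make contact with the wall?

ΔT ≈ 21.8 °C

The gap closes when αΔT L = 0.1 mm, since the tie is still unstressed at that instant.
So ΔT = g/(αL) = 0.1/(10.2×10⁻⁶ × 450) = 21.79 °C.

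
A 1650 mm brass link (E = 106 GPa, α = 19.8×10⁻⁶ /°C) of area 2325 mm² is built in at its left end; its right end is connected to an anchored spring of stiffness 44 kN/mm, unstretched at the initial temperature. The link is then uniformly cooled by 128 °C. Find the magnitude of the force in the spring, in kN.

Free thermal contraction: δ_free = αΔT L = 19.8×10⁻⁶ × 128 × 1650 = 4.182 mm.
With a force P in the spring, the elastic change of the link is PL/(AE) and that of the spring is P/k; compatibility requires their sum to equal δ_free.
So P = δ_free / [L/(AE) + 1/k] = 4.182 / [ 1650/(2325×106×10³) + 1/(44×10³) ].
P = 4.182 / 2.942×10⁻⁵ = 142100 N.

P ≈ 142 kN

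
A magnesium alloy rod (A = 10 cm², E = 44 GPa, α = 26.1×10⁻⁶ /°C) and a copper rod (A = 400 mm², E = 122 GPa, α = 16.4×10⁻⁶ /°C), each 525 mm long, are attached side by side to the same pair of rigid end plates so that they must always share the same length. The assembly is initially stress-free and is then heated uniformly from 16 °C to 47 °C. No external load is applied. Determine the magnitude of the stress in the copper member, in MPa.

Equilibrium of a rigid end plate with no external load gives equal and opposite internal forces ±P in the two members. Since α_{magnesium alloy} > α_{copper}, heating drives the magnesium alloy into compression and the copper into tension.
Setting the final lengths equal and cancelling L: (α₁ − α₂)ΔT = P/(A₁E₁) + P/(A₂E₂).
|α₁ − α₂|·ΔT = 9.7×10⁻⁶ × 31 = 0.0003007.
1/(A₁E₁) + 1/(A₂E₂) = 1/(1000×44×10³) + 1/(400×122×10³) = 4.322×10⁻⁸ N⁻¹.
P = 0.0003007 / 4.322×10⁻⁸ = 6958 N = 6.958 kN.
σ_{copper} = P/A₂ = 6958/400 = 17.39 MPa, tensile.

σ ≈ 17.4 MPa (tensile)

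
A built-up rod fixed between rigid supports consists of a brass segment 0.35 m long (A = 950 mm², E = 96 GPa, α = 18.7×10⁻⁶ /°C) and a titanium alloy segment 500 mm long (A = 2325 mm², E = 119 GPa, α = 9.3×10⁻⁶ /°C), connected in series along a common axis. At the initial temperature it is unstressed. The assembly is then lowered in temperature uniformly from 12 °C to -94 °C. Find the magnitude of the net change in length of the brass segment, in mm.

If the supports were absent, the total length change would be Σ αᵢΔT Lᵢ = 18.7×10⁻⁶×106×350 + 9.3×10⁻⁶×106×500 = 1.187 mm.
The rigid supports impose zero overall length change; the single axial force P common to all segments must satisfy P Σ Lᵢ/(AᵢEᵢ) = δ_free.
The series flexibility is Σ Lᵢ/(AᵢEᵢ) = 350/(950×96×10³) + 500/(2325×119×10³) = 5.645×10⁻⁶ mm/N.
So P = 1.187 / 5.645×10⁻⁶ = 210.2 kN, tensile.
For the brass segment, free thermal change = 18.7×10⁻⁶×106×350 = 0.6938 mm and elastic change from P = 210200×350/(950×96×10³) = 0.8068 mm; these oppose, so the net change is 0.113 mm (segment lengthens).

|ΔL| ≈ 0.113 mm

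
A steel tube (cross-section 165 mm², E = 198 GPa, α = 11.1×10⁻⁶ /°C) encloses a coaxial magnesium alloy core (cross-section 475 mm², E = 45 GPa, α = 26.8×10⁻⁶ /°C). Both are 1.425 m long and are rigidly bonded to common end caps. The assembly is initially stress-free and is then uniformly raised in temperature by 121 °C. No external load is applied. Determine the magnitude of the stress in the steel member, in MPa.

σ ≈ 149 MPa (tensile)

The magnesium alloy has the larger α, so on heating it would change length more than the steel if both were free. The rigid plates force a common final length, so the magnesium alloy is put into compression and the steel into tension, with equal and opposite forces P (no external load).
Compatibility of the two members (thermal + elastic change equal): (α₁ − α₂)ΔT = P·[1/(A₁E₁) + 1/(A₂E₂)].
|α₁ − α₂|·ΔT = 15.7×10⁻⁶ × 121 = 0.0019.
1/(A₁E₁) + 1/(A₂E₂) = 1/(165×198×10³) + 1/(475×45×10³) = 7.739×10⁻⁸ N⁻¹.
P = 0.0019 / 7.739×10⁻⁸ = 24550 N = 24.55 kN.
σ_{steel} = P/A₁ = 24550/165 = 148.8 MPa, tensile.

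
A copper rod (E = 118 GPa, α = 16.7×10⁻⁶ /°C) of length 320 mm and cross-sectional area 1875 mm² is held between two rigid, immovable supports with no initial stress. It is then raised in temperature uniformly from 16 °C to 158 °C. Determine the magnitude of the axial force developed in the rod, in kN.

With zero net strain, σ = E·αΔT = 118 GPa × 16.7×10⁻⁶ × 142 = 279.8 MPa.
Axial force P = σA = 279.8 × 1875 = 524700 N = 524.7 kN, compressive.

P ≈ 525 kN (compressive)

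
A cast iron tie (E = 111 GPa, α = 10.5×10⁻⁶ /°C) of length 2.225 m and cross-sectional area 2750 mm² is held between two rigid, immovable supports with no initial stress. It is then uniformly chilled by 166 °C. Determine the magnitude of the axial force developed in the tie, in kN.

P ≈ 532 kN (tensile)

The ends cannot move, so σ = EαΔT = 111×10³ × 10.5×10⁻⁶ × 166 = 193.5 MPa.
Axial force P = σA = 193.5 × 2750 = 532100 N = 532.1 kN, tensile.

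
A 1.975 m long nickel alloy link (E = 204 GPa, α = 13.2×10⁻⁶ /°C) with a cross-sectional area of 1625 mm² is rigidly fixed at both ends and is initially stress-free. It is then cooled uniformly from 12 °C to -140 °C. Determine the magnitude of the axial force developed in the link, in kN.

P ≈ 665 kN (tensile)

Full restraint means ε = 0, so the stress is σ = EαΔT = 204×10³ × 13.2×10⁻⁶ × 152 = 409.3 MPa.
Then P = σA = 409.3 × 1625 mm² = 665.1 kN, tensile.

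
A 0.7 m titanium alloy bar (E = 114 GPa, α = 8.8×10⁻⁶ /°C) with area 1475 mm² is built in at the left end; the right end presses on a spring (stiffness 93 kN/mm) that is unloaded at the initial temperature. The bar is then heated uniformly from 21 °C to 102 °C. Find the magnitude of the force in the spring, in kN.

P ≈ 33.5 kN

If the spring were absent the bar would lengthen by αΔT L = 8.8×10⁻⁶ × 81 × 700 = 0.499 mm.
With a force P in the spring, the elastic change of the bar is PL/(AE) and that of the spring is P/k; compatibility requires their sum to equal δ_free.
P [ L/(AE) + 1/k ] = δ_free → P [ 700/(1475×114×10³) + 1/(93×10³) ] = 0.499.
P = 0.499 / 1.492×10⁻⁵ = 33450 N.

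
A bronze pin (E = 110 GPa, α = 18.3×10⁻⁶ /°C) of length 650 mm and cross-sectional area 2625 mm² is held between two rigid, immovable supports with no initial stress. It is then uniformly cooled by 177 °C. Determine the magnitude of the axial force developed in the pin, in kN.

P ≈ 935 kN (tensile)

With zero net strain, σ = E·αΔT = 110 GPa × 18.3×10⁻⁶ × 177 = 356.3 MPa.
Then P = σA = 356.3 × 2625 mm² = 935.3 kN, tensile.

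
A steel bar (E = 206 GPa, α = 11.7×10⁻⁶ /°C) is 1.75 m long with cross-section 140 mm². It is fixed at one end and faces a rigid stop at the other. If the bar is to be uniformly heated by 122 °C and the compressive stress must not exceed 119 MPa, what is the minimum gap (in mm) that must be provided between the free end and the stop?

g ≈ 1.49 mm

Free expansion if unrestrained: δ_free = αΔT L = 11.7×10⁻⁶ × 122 × 1750 = 2.498 mm.
A stress of 119 MPa corresponds to the wall pushing the bar back by σL/E = 119×1750/(206×10³) = 1.011 mm.
The gap must absorb the remainder: g_min = 2.498 − 1.011 = 1.487 mm.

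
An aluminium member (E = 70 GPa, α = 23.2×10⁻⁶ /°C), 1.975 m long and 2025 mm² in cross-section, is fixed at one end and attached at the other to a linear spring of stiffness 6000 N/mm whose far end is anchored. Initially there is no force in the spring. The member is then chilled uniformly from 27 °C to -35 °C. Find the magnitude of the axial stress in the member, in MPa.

σ ≈ 7.77 MPa (tensile)

The unrestrained thermal change is αΔT L = 23.2×10⁻⁶ × 62 × 1975 = 2.841 mm.
With a force P in the spring, the elastic change of the member is PL/(AE) and that of the spring is P/k; compatibility requires their sum to equal δ_free.
P [ L/(AE) + 1/k ] = δ_free → P [ 1975/(2025×70×10³) + 1/(6000) ] = 2.841.
P = 2.841 / 0.0001806 = 15730 N.
σ = P/A = 15730/2025 = 7.768 MPa.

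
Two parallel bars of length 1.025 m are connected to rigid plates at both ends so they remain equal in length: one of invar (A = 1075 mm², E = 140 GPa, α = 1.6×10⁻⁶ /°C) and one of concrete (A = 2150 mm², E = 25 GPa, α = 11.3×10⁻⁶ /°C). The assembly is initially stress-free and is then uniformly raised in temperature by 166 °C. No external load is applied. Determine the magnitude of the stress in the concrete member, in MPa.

σ ≈ 29.7 MPa (compressive)

The concrete has the larger α, so on heating it would change length more than the invar if both were free. The rigid plates force a common final length, so the concrete is put into compression and the invar into tension, with equal and opposite forces P (no external load).
Setting the final lengths equal and cancelling L: (α₁ − α₂)ΔT = P/(A₁E₁) + P/(A₂E₂).
|α₁ − α₂|·ΔT = 9.7×10⁻⁶ × 166 = 0.00161.
1/(A₁E₁) + 1/(A₂E₂) = 1/(1075×140×10³) + 1/(2150×25×10³) = 2.525×10⁻⁸ N⁻¹.
So P = 0.00161 / 2.525×10⁻⁸ = 63.77 kN.
σ_{concrete} = P/A₂ = 63770/2150 = 29.66 MPa, compressive.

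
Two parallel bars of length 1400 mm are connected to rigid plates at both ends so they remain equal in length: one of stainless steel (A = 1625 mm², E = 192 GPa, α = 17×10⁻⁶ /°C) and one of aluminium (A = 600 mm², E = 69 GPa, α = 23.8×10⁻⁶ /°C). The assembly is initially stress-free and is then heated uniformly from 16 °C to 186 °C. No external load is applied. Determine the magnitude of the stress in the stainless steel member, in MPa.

Equilibrium of a rigid end plate with no external load gives equal and opposite internal forces ±P in the two members. Since α_{aluminium} > α_{stainless steel}, heating drives the aluminium into compression and the stainless steel into tension.
Setting the final lengths equal and cancelling L: (α₁ − α₂)ΔT = P/(A₁E₁) + P/(A₂E₂).
|α₁ − α₂|·ΔT = 6.8×10⁻⁶ × 170 = 0.001156.
1/(A₁E₁) + 1/(A₂E₂) = 1/(1625×192×10³) + 1/(600×69×10³) = 2.736×10⁻⁸ N⁻¹.
P = 0.001156 / 2.736×10⁻⁸ = 42250 N = 42.25 kN.
σ_{stainless steel} = P/A₁ = 42250/1625 = 26 MPa, tensile.

σ ≈ 26 MPa (tensile)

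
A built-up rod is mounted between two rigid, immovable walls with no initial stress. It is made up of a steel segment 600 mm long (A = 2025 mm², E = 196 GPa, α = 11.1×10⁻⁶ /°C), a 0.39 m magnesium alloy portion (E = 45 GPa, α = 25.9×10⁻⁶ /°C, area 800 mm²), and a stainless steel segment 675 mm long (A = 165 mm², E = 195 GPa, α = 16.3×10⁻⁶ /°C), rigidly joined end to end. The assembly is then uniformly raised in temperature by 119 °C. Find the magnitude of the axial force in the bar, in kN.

P ≈ 99.1 kN (compressive)

If the supports were absent, the total length change would be Σ αᵢΔT Lᵢ = 11.1×10⁻⁶×119×600 + 25.9×10⁻⁶×119×390 + 16.3×10⁻⁶×119×675 = 3.304 mm.
The rigid supports impose zero overall length change; the single axial force P common to all segments must satisfy P Σ Lᵢ/(AᵢEᵢ) = δ_free.
Σ Lᵢ/(AᵢEᵢ) = 600/(2025×196×10³) + 390/(800×45×10³) + 675/(165×195×10³) = 3.332×10⁻⁵ mm/N.
Hence P = δ_free / Σ(L/AE) = 3.304/3.332×10⁻⁵ = 99.14 kN (compressive).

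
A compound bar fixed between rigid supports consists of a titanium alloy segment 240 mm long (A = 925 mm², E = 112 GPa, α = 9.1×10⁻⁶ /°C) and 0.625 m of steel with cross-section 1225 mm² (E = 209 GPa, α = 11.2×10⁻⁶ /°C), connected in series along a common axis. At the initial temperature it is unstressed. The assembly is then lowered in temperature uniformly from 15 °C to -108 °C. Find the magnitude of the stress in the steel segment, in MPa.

With the walls removed the bar would change length by δ_free = Σ αᵢΔT Lᵢ = 9.1×10⁻⁶×123×240 + 11.2×10⁻⁶×123×625 = 1.13 mm.
Since the ends are fixed, an axial force P builds up, equal in every segment, with P · Σ Lᵢ/(AᵢEᵢ) = δ_free.
The series flexibility is Σ Lᵢ/(AᵢEᵢ) = 240/(925×112×10³) + 625/(1225×209×10³) = 4.758×10⁻⁶ mm/N.
P = 1.13 / 4.758×10⁻⁶ = 237400 N = 237.4 kN, tensile.
σ_{steel} = P / A = 237400 / 1225 = 193.8 MPa.

σ ≈ 194 MPa (tensile)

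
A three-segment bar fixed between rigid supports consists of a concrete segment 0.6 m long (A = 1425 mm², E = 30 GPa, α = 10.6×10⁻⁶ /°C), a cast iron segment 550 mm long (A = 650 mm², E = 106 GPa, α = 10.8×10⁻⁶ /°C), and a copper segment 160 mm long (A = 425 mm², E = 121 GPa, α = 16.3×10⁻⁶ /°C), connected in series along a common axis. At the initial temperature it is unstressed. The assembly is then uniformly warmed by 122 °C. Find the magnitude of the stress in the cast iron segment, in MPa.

σ ≈ 111 MPa (compressive)

With the walls removed the bar would change length by δ_free = Σ αᵢΔT Lᵢ = 10.6×10⁻⁶×122×600 + 10.8×10⁻⁶×122×550 + 16.3×10⁻⁶×122×160 = 1.819 mm.
The walls prevent any net length change, so an axial force P (same in every segment) develops. Compatibility: P · Σ Lᵢ/(AᵢEᵢ) = δ_free.
The series flexibility is Σ Lᵢ/(AᵢEᵢ) = 600/(1425×30×10³) + 550/(650×106×10³) + 160/(425×121×10³) = 2.513×10⁻⁵ mm/N.
P = 1.819 / 2.513×10⁻⁵ = 72380 N = 72.38 kN, compressive.
σ_{cast iron} = P / A = 72380 / 650 = 111.4 MPa.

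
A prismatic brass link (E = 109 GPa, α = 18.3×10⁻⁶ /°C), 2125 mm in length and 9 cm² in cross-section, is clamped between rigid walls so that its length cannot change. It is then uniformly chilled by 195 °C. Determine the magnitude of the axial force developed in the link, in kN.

P ≈ 350 kN (tensile)

Full restraint means ε = 0, so the stress is σ = EαΔT = 109×10³ × 18.3×10⁻⁶ × 195 = 389 MPa.
P = AEαΔT = 900 × 109×10³ × 18.3×10⁻⁶ × 195 = 350.1 kN (tensile).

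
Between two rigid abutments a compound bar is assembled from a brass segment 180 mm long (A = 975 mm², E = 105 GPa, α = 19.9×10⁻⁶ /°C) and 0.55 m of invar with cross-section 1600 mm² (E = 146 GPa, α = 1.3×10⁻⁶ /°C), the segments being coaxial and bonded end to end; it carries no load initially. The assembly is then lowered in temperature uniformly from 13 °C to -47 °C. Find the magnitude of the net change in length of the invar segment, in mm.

|ΔL| ≈ 0.105 mm

With the walls removed the bar would change length by δ_free = Σ αᵢΔT Lᵢ = 19.9×10⁻⁶×60×180 + 1.3×10⁻⁶×60×550 = 0.2578 mm.
The rigid supports impose zero overall length change; the single axial force P common to all segments must satisfy P Σ Lᵢ/(AᵢEᵢ) = δ_free.
The series flexibility is Σ Lᵢ/(AᵢEᵢ) = 180/(975×105×10³) + 550/(1600×146×10³) = 4.113×10⁻⁶ mm/N.
P = 0.2578 / 4.113×10⁻⁶ = 62690 N = 62.69 kN, tensile.
For the invar segment, free thermal change = 1.3×10⁻⁶×60×550 = 0.0429 mm and elastic change from P = 62690×550/(1600×146×10³) = 0.1476 mm; these oppose, so the net change is 0.105 mm (segment lengthens).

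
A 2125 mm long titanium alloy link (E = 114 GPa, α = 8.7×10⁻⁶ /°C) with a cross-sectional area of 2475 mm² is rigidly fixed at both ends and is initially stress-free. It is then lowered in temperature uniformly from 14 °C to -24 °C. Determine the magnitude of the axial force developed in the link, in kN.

With zero net strain, σ = E·αΔT = 114 GPa × 8.7×10⁻⁶ × 38 = 37.69 MPa.
P = AEαΔT = 2475 × 114×10³ × 8.7×10⁻⁶ × 38 = 93.28 kN (tensile).

P ≈ 93.3 kN (tensile)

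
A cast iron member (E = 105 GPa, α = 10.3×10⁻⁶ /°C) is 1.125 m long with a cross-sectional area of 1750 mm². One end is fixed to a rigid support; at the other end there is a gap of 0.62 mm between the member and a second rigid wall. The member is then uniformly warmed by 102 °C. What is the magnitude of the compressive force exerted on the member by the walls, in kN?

Unrestrained expansion: δ_free = αΔT L = 10.3×10⁻⁶ × 102 × 1125 = 1.182 mm.
The gap closes (δ_free > 0.62 mm) and the wall then resists a further 1.182 − 0.62 = 0.5619 mm of expansion.
That suppressed elongation corresponds to σ = E·Δ/L = 105×10³ × 0.5619/1125 = 52.45 MPa.
P = σA = 52.45 × 1750 = 91.78 kN.

P ≈ 91.8 kN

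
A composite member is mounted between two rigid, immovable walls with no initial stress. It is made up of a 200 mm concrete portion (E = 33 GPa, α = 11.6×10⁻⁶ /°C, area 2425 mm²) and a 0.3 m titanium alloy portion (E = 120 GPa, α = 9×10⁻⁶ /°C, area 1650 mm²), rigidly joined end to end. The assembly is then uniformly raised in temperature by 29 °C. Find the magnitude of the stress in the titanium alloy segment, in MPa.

If the supports were absent, the total length change would be Σ αᵢΔT Lᵢ = 11.6×10⁻⁶×29×200 + 9×10⁻⁶×29×300 = 0.1456 mm.
The rigid supports impose zero overall length change; the single axial force P common to all segments must satisfy P Σ Lᵢ/(AᵢEᵢ) = δ_free.
Σ Lᵢ/(AᵢEᵢ) = 200/(2425×33×10³) + 300/(1650×120×10³) = 4.014×10⁻⁶ mm/N.
So P = 0.1456 / 4.014×10⁻⁶ = 36.26 kN, compressive.
σ_{titanium alloy} = P / A = 36260 / 1650 = 21.98 MPa.

σ ≈ 22 MPa (compressive)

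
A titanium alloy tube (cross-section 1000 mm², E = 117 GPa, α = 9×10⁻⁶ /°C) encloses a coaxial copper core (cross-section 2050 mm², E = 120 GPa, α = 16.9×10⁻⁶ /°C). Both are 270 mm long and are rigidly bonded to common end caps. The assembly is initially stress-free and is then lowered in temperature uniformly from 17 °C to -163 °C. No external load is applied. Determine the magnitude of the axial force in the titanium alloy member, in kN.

P ≈ 113 kN (compressive in the titanium alloy)

The copper has the larger α, so on cooling it would change length more than the titanium alloy if both were free. The rigid plates force a common final length, so the copper is put into tension and the titanium alloy into compression, with equal and opposite forces P (no external load).
Compatibility of the two members (thermal + elastic change equal): (α₁ − α₂)ΔT = P·[1/(A₁E₁) + 1/(A₂E₂)].
|α₁ − α₂|·ΔT = 7.9×10⁻⁶ × 180 = 0.001422.
1/(A₁E₁) + 1/(A₂E₂) = 1/(1000×117×10³) + 1/(2050×120×10³) = 1.261×10⁻⁸ N⁻¹.
So P = 0.001422 / 1.261×10⁻⁸ = 112.7 kN.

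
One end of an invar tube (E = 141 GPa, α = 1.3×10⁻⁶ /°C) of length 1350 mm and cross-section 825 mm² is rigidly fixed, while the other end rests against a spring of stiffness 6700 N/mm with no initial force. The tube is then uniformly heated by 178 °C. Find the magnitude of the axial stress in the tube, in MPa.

If the spring were absent the tube would lengthen by αΔT L = 1.3×10⁻⁶ × 178 × 1350 = 0.3124 mm.
Let P be the compressive force at the spring. The tube shortens elastically by PL/(AE) and the spring compresses by P/k; together these equal δ_free.
P [ L/(AE) + 1/k ] = δ_free → P [ 1350/(825×141×10³) + 1/(6700) ] = 0.3124.
P = 0.3124 / 0.0001609 = 1942 N.
σ = P/A = 1942/825 = 2.354 MPa.

σ ≈ 2.35 MPa (compressive)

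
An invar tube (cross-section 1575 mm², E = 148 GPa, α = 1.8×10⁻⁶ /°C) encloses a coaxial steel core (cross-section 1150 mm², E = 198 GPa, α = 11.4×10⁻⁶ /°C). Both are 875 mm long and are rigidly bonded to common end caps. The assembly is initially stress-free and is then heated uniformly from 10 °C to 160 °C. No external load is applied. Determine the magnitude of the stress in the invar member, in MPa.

σ ≈ 105 MPa (tensile)

The steel has the larger α, so on heating it would change length more than the invar if both were free. The rigid plates force a common final length, so the steel is put into compression and the invar into tension, with equal and opposite forces P (no external load).
Setting the final lengths equal and cancelling L: (α₁ − α₂)ΔT = P/(A₁E₁) + P/(A₂E₂).
|α₁ − α₂|·ΔT = 9.6×10⁻⁶ × 150 = 0.00144.
1/(A₁E₁) + 1/(A₂E₂) = 1/(1575×148×10³) + 1/(1150×198×10³) = 8.682×10⁻⁹ N⁻¹.
So P = 0.00144 / 8.682×10⁻⁹ = 165.9 kN.
σ_{invar} = P/A₁ = 165900/1575 = 105.3 MPa, tensile.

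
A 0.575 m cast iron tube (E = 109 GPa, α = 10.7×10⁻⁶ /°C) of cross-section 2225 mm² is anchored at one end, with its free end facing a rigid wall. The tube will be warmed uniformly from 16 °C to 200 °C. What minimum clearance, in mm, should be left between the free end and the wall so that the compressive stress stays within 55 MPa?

With no wall the tube would lengthen by αΔT L = 10.7×10⁻⁶ × 184 × 575 = 1.132 mm.
A stress of 55 MPa corresponds to the wall pushing the tube back by σL/E = 55×575/(109×10³) = 0.2901 mm.
So the gap has to take up the difference, g_min = δ_free − σL/E = 1.132 − 0.2901 = 0.8419 mm.

g ≈ 0.842 mm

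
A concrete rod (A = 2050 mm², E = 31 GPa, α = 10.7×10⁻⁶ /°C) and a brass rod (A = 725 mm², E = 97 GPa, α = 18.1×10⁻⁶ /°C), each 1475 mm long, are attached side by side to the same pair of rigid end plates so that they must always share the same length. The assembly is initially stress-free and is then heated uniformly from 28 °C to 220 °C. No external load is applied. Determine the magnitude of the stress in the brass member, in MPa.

The brass has the larger α, so on heating it would change length more than the concrete if both were free. The rigid plates force a common final length, so the brass is put into compression and the concrete into tension, with equal and opposite forces P (no external load).
Equating the net (thermal + elastic) strains gives |α₁ − α₂|·ΔT = P·[1/(A₁E₁) + 1/(A₂E₂)].
|α₁ − α₂|·ΔT = 7.4×10⁻⁶ × 192 = 0.001421.
1/(A₁E₁) + 1/(A₂E₂) = 1/(2050×31×10³) + 1/(725×97×10³) = 2.996×10⁻⁸ N⁻¹.
So P = 0.001421 / 2.996×10⁻⁸ = 47.43 kN.
σ_{brass} = P/A₂ = 47430/725 = 65.42 MPa, compressive.

σ ≈ 65.4 MPa (compressive)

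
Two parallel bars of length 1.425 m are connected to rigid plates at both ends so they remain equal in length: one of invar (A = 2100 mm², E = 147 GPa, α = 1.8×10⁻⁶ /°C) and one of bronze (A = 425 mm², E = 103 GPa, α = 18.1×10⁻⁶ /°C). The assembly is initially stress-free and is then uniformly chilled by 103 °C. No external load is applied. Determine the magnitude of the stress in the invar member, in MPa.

σ ≈ 30.7 MPa (compressive)

The bronze has the larger α, so on cooling it would change length more than the invar if both were free. The rigid plates force a common final length, so the bronze is put into tension and the invar into compression, with equal and opposite forces P (no external load).
Setting the final lengths equal and cancelling L: (α₁ − α₂)ΔT = P/(A₁E₁) + P/(A₂E₂).
|α₁ − α₂|·ΔT = 16.3×10⁻⁶ × 103 = 0.001679.
1/(A₁E₁) + 1/(A₂E₂) = 1/(2100×147×10³) + 1/(425×103×10³) = 2.608×10⁻⁸ N⁻¹.
So P = 0.001679 / 2.608×10⁻⁸ = 64.37 kN.
σ_{invar} = P/A₁ = 64370/2100 = 30.65 MPa, compressive.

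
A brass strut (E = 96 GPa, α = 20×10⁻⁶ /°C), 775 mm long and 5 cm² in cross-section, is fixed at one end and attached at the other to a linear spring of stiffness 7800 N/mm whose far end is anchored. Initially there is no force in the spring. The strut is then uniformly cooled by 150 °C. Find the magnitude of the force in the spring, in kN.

Free thermal contraction: δ_free = αΔT L = 20×10⁻⁶ × 150 × 775 = 2.325 mm.
With a force P in the spring, the elastic change of the strut is PL/(AE) and that of the spring is P/k; compatibility requires their sum to equal δ_free.
So P = δ_free / [L/(AE) + 1/k] = 2.325 / [ 775/(500×96×10³) + 1/(7800) ].
P = 2.325 / 0.0001444 = 16110 N.

P ≈ 16.1 kN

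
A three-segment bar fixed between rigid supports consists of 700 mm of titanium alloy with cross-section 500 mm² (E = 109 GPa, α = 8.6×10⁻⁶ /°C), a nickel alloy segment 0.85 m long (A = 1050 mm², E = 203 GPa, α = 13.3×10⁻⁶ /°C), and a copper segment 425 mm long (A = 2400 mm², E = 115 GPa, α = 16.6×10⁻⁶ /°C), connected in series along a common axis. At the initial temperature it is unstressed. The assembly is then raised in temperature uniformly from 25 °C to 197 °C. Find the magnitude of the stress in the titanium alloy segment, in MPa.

With the walls removed the bar would change length by δ_free = Σ αᵢΔT Lᵢ = 8.6×10⁻⁶×172×700 + 13.3×10⁻⁶×172×850 + 16.6×10⁻⁶×172×425 = 4.193 mm.
Since the ends are fixed, an axial force P builds up, equal in every segment, with P · Σ Lᵢ/(AᵢEᵢ) = δ_free.
Σ Lᵢ/(AᵢEᵢ) = 700/(500×109×10³) + 850/(1050×203×10³) + 425/(2400×115×10³) = 1.837×10⁻⁵ mm/N.
P = 4.193 / 1.837×10⁻⁵ = 228300 N = 228.3 kN, compressive.
σ_{titanium alloy} = P / A = 228300 / 500 = 456.5 MPa.

σ ≈ 457 MPa (compressive)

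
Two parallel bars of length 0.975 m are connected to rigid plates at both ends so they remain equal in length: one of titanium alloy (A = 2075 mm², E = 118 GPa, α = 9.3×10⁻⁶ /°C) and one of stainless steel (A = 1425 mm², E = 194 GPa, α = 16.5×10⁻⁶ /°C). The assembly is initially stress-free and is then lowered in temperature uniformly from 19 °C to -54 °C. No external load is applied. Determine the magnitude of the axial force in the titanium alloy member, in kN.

P ≈ 68.2 kN (compressive in the titanium alloy)

Equilibrium of a rigid end plate with no external load gives equal and opposite internal forces ±P in the two members. Since α_{stainless steel} > α_{titanium alloy}, cooling drives the stainless steel into tension and the titanium alloy into compression.
Setting the final lengths equal and cancelling L: (α₁ − α₂)ΔT = P/(A₁E₁) + P/(A₂E₂).
|α₁ − α₂|·ΔT = 7.2×10⁻⁶ × 73 = 0.0005256.
1/(A₁E₁) + 1/(A₂E₂) = 1/(2075×118×10³) + 1/(1425×194×10³) = 7.701×10⁻⁹ N⁻¹.
So P = 0.0005256 / 7.701×10⁻⁹ = 68.25 kN.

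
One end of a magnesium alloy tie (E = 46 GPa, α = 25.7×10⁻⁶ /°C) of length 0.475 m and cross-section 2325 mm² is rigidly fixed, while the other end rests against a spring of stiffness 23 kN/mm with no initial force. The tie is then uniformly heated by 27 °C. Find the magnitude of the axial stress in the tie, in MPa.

The unrestrained thermal change is αΔT L = 25.7×10⁻⁶ × 27 × 475 = 0.3296 mm.
Let P be the compressive force at the spring. The tie shortens elastically by PL/(AE) and the spring compresses by P/k; together these equal δ_free.
So P = δ_free / [L/(AE) + 1/k] = 0.3296 / [ 475/(2325×46×10³) + 1/(23×10³) ].
P = 0.3296 / 4.792×10⁻⁵ = 6878 N.
σ = P/A = 6878/2325 = 2.958 MPa.

σ ≈ 2.96 MPa (compressive)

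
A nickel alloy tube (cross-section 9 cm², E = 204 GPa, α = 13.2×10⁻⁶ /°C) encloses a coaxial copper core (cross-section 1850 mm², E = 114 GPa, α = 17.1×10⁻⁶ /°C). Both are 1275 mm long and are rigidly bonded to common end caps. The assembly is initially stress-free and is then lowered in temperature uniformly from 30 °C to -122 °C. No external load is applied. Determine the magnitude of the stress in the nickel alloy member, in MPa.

The copper has the larger α, so on cooling it would change length more than the nickel alloy if both were free. The rigid plates force a common final length, so the copper is put into tension and the nickel alloy into compression, with equal and opposite forces P (no external load).
Equating the net (thermal + elastic) strains gives |α₁ − α₂|·ΔT = P·[1/(A₁E₁) + 1/(A₂E₂)].
|α₁ − α₂|·ΔT = 3.9×10⁻⁶ × 152 = 0.0005928.
1/(A₁E₁) + 1/(A₂E₂) = 1/(900×204×10³) + 1/(1850×114×10³) = 1.019×10⁻⁸ N⁻¹.
P = 0.0005928 / 1.019×10⁻⁸ = 58180 N = 58.18 kN.
σ_{nickel alloy} = P/A₁ = 58180/900 = 64.65 MPa, compressive.

σ ≈ 64.6 MPa (compressive)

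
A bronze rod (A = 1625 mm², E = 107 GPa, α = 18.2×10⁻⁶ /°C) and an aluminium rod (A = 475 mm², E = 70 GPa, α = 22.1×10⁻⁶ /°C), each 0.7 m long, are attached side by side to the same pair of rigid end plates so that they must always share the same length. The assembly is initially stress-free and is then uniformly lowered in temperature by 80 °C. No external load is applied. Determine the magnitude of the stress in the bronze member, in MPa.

σ ≈ 5.36 MPa (compressive)

Both members must finish at the same length. With the larger α, the aluminium tends to over-contract; the plates restrain it, putting the aluminium in tension and the bronze in compression. With no external load the two internal forces are equal and opposite, magnitude P.
Equating the net (thermal + elastic) strains gives |α₁ − α₂|·ΔT = P·[1/(A₁E₁) + 1/(A₂E₂)].
|α₁ − α₂|·ΔT = 3.9×10⁻⁶ × 80 = 0.000312.
1/(A₁E₁) + 1/(A₂E₂) = 1/(1625×107×10³) + 1/(475×70×10³) = 3.583×10⁻⁸ N⁻¹.
P = 0.000312 / 3.583×10⁻⁸ = 8709 N = 8.709 kN.
σ_{bronze} = P/A₁ = 8709/1625 = 5.359 MPa, compressive.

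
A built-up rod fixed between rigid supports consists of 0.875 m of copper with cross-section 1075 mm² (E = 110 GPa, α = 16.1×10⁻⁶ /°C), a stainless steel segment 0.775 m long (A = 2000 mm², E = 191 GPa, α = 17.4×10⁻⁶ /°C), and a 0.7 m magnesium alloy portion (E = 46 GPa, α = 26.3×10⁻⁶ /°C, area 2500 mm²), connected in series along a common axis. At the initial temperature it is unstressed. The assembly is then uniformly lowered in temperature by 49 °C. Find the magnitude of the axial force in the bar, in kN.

P ≈ 145 kN (tensile)

If the supports were absent, the total length change would be Σ αᵢΔT Lᵢ = 16.1×10⁻⁶×49×875 + 17.4×10⁻⁶×49×775 + 26.3×10⁻⁶×49×700 = 2.253 mm.
Since the ends are fixed, an axial force P builds up, equal in every segment, with P · Σ Lᵢ/(AᵢEᵢ) = δ_free.
The series flexibility is Σ Lᵢ/(AᵢEᵢ) = 875/(1075×110×10³) + 775/(2000×191×10³) + 700/(2500×46×10³) = 1.552×10⁻⁵ mm/N.
So P = 2.253 / 1.552×10⁻⁵ = 145.2 kN, tensile.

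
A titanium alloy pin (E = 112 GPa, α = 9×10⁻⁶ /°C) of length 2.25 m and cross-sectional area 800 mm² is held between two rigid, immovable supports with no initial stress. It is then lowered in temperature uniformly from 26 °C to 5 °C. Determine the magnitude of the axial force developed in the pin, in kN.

P ≈ 16.9 kN (tensile)

Full restraint means ε = 0, so the stress is σ = EαΔT = 112×10³ × 9×10⁻⁶ × 21 = 21.17 MPa.
P = AEαΔT = 800 × 112×10³ × 9×10⁻⁶ × 21 = 16.93 kN (tensile).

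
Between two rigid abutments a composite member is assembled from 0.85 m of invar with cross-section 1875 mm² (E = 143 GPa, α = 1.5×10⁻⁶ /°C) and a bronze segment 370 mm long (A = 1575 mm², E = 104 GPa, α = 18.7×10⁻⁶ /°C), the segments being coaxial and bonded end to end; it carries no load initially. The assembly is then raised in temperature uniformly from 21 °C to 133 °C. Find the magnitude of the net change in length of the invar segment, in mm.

|ΔL| ≈ 0.393 mm

With the walls removed the bar would change length by δ_free = Σ αᵢΔT Lᵢ = 1.5×10⁻⁶×112×850 + 18.7×10⁻⁶×112×370 = 0.9177 mm.
The walls prevent any net length change, so an axial force P (same in every segment) develops. Compatibility: P · Σ Lᵢ/(AᵢEᵢ) = δ_free.
The series flexibility is Σ Lᵢ/(AᵢEᵢ) = 850/(1875×143×10³) + 370/(1575×104×10³) = 5.429×10⁻⁶ mm/N.
Hence P = δ_free / Σ(L/AE) = 0.9177/5.429×10⁻⁶ = 169 kN (compressive).
For the invar segment, free thermal change = 1.5×10⁻⁶×112×850 = 0.1428 mm and elastic change from P = 169000×850/(1875×143×10³) = 0.5359 mm; these oppose, so the net change is 0.393 mm (segment shortens).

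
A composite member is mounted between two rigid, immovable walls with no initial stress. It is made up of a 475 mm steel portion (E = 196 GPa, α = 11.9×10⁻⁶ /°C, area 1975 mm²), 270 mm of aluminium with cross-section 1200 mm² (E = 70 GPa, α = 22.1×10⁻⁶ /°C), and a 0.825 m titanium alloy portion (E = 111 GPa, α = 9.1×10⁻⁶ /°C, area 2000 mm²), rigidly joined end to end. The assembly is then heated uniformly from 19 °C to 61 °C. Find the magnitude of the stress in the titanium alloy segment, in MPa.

With the walls removed the bar would change length by δ_free = Σ αᵢΔT Lᵢ = 11.9×10⁻⁶×42×475 + 22.1×10⁻⁶×42×270 + 9.1×10⁻⁶×42×825 = 0.8033 mm.
Since the ends are fixed, an axial force P builds up, equal in every segment, with P · Σ Lᵢ/(AᵢEᵢ) = δ_free.
The series flexibility is Σ Lᵢ/(AᵢEᵢ) = 475/(1975×196×10³) + 270/(1200×70×10³) + 825/(2000×111×10³) = 8.158×10⁻⁶ mm/N.
Hence P = δ_free / Σ(L/AE) = 0.8033/8.158×10⁻⁶ = 98.48 kN (compressive).
σ_{titanium alloy} = P / A = 98480 / 2000 = 49.24 MPa.

σ ≈ 49.2 MPa (compressive)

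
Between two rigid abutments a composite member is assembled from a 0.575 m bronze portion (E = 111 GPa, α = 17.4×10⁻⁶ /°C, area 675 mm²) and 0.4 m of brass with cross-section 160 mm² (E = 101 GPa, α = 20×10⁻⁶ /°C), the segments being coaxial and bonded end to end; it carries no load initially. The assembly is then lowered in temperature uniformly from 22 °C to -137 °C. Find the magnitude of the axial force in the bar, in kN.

P ≈ 88.3 kN (tensile)

With the walls removed the bar would change length by δ_free = Σ αᵢΔT Lᵢ = 17.4×10⁻⁶×159×575 + 20×10⁻⁶×159×400 = 2.863 mm.
Since the ends are fixed, an axial force P builds up, equal in every segment, with P · Σ Lᵢ/(AᵢEᵢ) = δ_free.
The series flexibility is Σ Lᵢ/(AᵢEᵢ) = 575/(675×111×10³) + 400/(160×101×10³) = 3.243×10⁻⁵ mm/N.
Hence P = δ_free / Σ(L/AE) = 2.863/3.243×10⁻⁵ = 88.28 kN (tensile).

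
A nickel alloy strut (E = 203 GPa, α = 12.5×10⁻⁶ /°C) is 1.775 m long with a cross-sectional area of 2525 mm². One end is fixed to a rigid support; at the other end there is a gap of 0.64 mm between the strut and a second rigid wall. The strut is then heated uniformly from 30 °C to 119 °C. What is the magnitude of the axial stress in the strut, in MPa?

σ ≈ 153 MPa (compressive)

Unrestrained expansion: δ_free = αΔT L = 12.5×10⁻⁶ × 89 × 1775 = 1.975 mm.
This exceeds the 0.64 mm gap, so the wall pushes back. The portion of expansion that must be recovered elastically is δ_free − gap = 1.975 − 0.64 = 1.335 mm.
That suppressed elongation corresponds to σ = E·Δ/L = 203×10³ × 1.335/1775 = 152.6 MPa.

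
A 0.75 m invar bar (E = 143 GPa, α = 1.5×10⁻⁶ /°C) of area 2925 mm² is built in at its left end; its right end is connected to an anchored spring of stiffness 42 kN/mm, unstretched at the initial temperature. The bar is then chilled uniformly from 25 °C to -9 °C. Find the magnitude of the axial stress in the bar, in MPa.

σ ≈ 0.511 MPa (tensile)

The unrestrained thermal change is αΔT L = 1.5×10⁻⁶ × 34 × 750 = 0.03825 mm.
Let P be the tensile force in the spring. The bar extends elastically by PL/(AE) and the spring stretches by P/k; together these equal δ_free.
P [ L/(AE) + 1/k ] = δ_free → P [ 750/(2925×143×10³) + 1/(42×10³) ] = 0.03825.
P = 0.03825 / 2.56×10⁻⁵ = 1494 N.
σ = P/A = 1494/2925 = 0.5108 MPa.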